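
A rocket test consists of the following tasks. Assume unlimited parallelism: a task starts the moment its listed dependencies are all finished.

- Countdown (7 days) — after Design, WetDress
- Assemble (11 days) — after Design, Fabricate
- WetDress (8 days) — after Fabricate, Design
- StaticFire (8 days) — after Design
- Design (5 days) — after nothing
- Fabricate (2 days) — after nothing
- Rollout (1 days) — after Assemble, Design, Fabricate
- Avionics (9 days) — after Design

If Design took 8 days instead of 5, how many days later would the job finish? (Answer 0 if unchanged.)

3

The binding path is Design→WetDress→Countdown = 5+8+7 = 20; finish at 20 days.
Design lies on that path, so at 8 days the path becomes 23 days.
The critical path is still Design→WetDress→Countdown; finish is now 23 days.
Change in finish: 23 − 20 = +3 days.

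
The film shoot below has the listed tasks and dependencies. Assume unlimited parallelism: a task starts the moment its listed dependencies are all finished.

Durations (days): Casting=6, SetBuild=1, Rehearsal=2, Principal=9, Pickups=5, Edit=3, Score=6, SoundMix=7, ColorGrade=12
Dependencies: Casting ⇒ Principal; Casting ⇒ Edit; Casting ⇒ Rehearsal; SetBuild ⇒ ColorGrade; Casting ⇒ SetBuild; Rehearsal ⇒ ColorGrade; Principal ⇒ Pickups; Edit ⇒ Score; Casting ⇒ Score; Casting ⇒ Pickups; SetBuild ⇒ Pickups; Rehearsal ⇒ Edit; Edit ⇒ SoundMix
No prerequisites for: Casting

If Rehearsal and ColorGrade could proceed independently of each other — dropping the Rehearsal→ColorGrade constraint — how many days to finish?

Original critical path: Casting→Rehearsal→ColorGrade = 6+2+12 = 20 ⇒ 20 days.
Without Rehearsal→ColorGrade, ColorGrade's earliest start moves from 8 to 7.
The longest chain is now Casting→Principal→Pickups = 6+9+5 = 20, so the schedule takes 20 days.

20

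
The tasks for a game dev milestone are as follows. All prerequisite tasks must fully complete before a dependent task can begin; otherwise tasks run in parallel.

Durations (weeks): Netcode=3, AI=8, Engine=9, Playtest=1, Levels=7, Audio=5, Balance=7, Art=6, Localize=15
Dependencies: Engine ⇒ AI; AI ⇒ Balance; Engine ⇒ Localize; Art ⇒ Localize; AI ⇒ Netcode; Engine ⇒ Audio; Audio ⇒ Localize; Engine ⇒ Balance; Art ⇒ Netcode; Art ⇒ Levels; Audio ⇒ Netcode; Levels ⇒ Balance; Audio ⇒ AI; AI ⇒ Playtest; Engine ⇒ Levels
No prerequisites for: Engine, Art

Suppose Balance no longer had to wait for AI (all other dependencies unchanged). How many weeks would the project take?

Before: longest chain Engine→Audio→AI→Balance = 9+5+8+7 = 29, finish 29.
Without AI→Balance, Balance's earliest start moves from 22 to 16.
New critical path: Engine→Audio→Localize = 9+5+15 = 29 ⇒ 29 weeks.

29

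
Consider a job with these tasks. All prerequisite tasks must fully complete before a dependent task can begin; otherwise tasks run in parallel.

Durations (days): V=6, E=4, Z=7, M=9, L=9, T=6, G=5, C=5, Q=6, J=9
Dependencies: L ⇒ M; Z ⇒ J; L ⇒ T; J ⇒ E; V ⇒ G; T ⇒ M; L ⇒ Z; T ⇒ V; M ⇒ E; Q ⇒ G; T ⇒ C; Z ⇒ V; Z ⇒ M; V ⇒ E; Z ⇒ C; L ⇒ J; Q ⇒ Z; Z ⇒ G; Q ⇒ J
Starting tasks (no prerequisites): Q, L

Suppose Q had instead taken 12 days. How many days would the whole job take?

Baseline: L→Z→J→E = 9+7+9+4 = 29 → 29 days.
Q has 3 days of float (longest path through it is 26).
The binding chain switches to Q→Z→J→E = 12+7+9+4 = 32; finish 32 days.

32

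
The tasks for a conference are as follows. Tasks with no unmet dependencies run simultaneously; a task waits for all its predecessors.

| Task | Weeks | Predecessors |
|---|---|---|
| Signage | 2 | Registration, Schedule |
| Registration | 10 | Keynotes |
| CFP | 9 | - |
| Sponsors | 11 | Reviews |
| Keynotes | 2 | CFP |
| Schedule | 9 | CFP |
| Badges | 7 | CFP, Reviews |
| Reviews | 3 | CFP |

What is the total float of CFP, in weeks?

Critical path: CFP→Reviews→Sponsors = 9+3+11 = 23, so the finish is 23 weeks.
CFP finishes as early as 9 and must finish by 9.
Float = 23 − 23 = 0.

0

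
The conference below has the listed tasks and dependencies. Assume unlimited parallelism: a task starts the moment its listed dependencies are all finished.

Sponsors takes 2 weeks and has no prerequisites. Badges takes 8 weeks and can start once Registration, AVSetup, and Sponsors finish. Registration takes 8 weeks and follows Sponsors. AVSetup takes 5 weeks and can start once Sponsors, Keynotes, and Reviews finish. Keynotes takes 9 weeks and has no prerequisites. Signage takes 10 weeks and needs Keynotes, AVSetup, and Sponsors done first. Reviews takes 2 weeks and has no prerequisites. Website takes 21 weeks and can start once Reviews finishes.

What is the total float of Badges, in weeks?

Critical path: Keynotes→AVSetup→Signage = 9+5+10 = 24, so the finish is 24 weeks.
Longest path through Badges: 22 weeks (earliest finish 22, latest finish 24).
Slack of Badges = 16 − 14 = 2 weeks.

2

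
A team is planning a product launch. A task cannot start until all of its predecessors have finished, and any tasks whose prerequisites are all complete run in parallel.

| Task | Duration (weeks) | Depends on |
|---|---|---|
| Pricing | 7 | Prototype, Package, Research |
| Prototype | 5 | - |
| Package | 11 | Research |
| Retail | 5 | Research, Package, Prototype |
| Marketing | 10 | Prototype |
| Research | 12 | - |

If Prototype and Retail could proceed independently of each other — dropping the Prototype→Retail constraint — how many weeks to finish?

30

With the dependency in place, Research→Package→Pricing = 12+11+7 = 30 sets the finish at 30 weeks.
Dropping Prototype→Retail doesn't change Retail's earliest start (23); another predecessor still binds.
The longest chain is now Research→Package→Pricing = 12+11+7 = 30, so the project takes 30 weeks.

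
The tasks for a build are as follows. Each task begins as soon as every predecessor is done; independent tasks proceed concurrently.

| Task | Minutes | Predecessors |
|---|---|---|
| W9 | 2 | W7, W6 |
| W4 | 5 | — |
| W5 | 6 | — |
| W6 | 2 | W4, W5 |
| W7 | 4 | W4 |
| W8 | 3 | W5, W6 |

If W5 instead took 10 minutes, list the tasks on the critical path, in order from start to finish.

Baseline: W5→W6→W8 = 6+2+3 = 11 → 11 minutes.
W5 lies on that path, so at 10 minutes the path becomes 15 minutes.
The critical path is still W5→W6→W8; finish is now 15 minutes.

W5, W6, W8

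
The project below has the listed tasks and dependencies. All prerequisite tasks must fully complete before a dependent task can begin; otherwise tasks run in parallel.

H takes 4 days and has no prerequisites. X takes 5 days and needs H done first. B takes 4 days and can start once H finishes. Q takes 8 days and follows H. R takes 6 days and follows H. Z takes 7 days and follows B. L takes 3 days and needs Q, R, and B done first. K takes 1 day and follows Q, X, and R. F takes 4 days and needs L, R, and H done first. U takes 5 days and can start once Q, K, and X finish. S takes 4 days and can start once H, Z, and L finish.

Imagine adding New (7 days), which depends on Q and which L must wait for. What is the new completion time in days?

26

Originally the schedule takes 19 days.
With New inserted, L now waits for max(Q, R, B, New).
New critical path: H→Q→New→L→F = 4+8+7+3+4 = 26 ⇒ 26 days.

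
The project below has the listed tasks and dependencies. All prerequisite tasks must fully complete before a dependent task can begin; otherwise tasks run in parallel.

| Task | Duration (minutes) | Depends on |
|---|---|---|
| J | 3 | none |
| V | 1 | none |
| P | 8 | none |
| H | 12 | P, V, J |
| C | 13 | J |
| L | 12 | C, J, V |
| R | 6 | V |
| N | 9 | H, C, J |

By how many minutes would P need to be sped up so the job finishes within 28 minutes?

Current finish: 29 minutes; target: 28.
P is on every critical path, so each minute cut from P cuts the finish by one (this holds down to a finish of 28).
Need 29 − 28 = 1 minute off P → P becomes 7 minutes, finish becomes 28.

1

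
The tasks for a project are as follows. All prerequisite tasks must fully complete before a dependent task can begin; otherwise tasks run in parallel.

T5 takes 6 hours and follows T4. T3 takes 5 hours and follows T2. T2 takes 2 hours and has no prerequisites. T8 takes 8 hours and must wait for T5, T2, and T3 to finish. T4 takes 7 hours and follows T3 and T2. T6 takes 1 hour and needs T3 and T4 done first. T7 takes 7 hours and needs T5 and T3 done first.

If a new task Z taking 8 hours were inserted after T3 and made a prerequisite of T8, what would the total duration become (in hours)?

Originally the plan takes 28 hours.
With Z inserted, T8 now waits for max(T5, T2, T3, Z).
New critical path: T2→T3→T4→T5→T8 = 2+5+7+6+8 = 28 ⇒ 28 hours.

28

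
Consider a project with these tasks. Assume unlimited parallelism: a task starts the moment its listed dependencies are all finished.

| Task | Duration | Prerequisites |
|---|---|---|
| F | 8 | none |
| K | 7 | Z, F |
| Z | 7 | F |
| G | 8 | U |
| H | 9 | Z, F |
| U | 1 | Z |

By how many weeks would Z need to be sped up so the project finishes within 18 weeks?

Current finish: 24 weeks; target: 18.
Z is on every critical path, so each week cut from Z cuts the finish by one (this holds down to a finish of 18).
Need 24 − 18 = 6 weeks off Z → Z becomes 1 week, finish becomes 18.

6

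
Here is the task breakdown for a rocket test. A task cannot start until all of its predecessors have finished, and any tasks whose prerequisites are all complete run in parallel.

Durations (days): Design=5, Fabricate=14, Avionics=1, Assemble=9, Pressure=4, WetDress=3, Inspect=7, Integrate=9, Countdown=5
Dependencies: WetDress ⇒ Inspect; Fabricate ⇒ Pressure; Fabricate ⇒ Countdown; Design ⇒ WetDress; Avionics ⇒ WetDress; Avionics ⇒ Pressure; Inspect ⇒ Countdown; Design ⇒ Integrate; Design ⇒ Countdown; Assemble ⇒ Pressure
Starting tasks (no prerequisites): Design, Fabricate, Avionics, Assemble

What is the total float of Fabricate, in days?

1

The longest chain is Design→WetDress→Inspect→Countdown = 5+3+7+5 = 20; overall finish 20 days.
The longest chain containing Fabricate totals 19 days.
Float = 20 − 19 = 1.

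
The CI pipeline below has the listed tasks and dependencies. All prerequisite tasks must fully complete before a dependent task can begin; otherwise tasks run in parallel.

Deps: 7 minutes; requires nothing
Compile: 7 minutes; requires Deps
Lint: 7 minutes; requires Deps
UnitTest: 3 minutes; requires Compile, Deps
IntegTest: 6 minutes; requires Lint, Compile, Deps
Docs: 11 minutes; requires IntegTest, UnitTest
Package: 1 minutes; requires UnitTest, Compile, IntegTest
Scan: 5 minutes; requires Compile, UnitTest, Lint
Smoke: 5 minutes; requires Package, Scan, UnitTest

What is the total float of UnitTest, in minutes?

The longest chain is Deps→Compile→IntegTest→Docs = 7+7+6+11 = 31; overall finish 31 minutes.
Longest path through UnitTest: 28 minutes (earliest finish 17, latest finish 20).
So UnitTest can slip 20 − 17 = 3 minutes.

3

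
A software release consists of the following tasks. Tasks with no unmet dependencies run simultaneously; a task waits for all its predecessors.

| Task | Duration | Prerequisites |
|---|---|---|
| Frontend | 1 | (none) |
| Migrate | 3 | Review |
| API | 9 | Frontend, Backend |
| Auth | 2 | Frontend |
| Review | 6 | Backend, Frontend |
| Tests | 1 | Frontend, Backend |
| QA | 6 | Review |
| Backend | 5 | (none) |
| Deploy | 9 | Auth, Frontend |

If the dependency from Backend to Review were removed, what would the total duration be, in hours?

14

Original critical path: Backend→Review→QA = 5+6+6 = 17 ⇒ 17 hours.
Without Backend→Review, Review's earliest start moves from 5 to 1.
New critical path: Backend→API = 5+9 = 14 ⇒ 14 hours.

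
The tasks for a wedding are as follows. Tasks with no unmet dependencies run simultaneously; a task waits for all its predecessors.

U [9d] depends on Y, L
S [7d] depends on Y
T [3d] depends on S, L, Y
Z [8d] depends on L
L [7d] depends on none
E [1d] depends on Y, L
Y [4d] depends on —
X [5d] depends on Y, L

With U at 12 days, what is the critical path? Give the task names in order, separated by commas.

L, U

As given, the longest chain is L→U = 7+9 = 16, so the finish is 16 days.
Since U is critical, the +3 change carries straight to that chain (now 19 days).
The critical path is still L→U; finish is now 19 days.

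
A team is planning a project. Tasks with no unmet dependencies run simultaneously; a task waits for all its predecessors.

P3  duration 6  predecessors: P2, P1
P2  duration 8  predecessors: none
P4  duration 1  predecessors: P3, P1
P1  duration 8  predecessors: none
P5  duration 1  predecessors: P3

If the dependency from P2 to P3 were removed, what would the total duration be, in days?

With the dependency in place, P1→P3→P4 = 8+6+1 = 15 sets the finish at 15 days.
Dropping P2→P3 doesn't change P3's earliest start (8); another predecessor still binds.
The longest chain is now P1→P3→P4 = 8+6+1 = 15, so the schedule takes 15 days.

15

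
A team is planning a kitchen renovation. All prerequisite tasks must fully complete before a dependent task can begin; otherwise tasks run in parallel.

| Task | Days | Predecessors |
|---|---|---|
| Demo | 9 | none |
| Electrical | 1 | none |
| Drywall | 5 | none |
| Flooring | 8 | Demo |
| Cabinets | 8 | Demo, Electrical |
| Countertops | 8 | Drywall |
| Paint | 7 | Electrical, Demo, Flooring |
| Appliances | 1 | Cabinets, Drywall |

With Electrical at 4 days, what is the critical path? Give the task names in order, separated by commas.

Demo, Flooring, Paint

As given, the longest chain is Demo→Flooring→Paint = 9+8+7 = 24, so the finish is 24 days.
The longest path through Electrical is only 10 days, so Electrical has float 14.
That remains the longest chain; total 24 days.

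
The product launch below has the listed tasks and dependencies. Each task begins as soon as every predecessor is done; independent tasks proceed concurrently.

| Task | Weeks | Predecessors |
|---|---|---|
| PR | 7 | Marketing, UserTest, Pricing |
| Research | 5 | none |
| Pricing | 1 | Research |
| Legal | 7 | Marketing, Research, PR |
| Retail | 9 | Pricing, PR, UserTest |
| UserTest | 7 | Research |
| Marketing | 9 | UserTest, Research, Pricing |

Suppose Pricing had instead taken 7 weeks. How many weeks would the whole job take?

37

The binding path is Research→UserTest→Marketing→PR→Retail = 5+7+9+7+9 = 37; finish at 37 weeks.
The longest path through Pricing is only 31 weeks, so Pricing has float 6.
No other chain overtakes it, so the finish is 37 weeks.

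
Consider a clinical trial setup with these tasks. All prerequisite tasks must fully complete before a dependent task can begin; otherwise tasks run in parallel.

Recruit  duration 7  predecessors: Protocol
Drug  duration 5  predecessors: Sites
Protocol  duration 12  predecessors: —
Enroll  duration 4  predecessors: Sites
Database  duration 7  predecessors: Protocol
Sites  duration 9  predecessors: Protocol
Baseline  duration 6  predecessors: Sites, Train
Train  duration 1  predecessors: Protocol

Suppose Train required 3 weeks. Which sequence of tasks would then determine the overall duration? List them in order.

Baseline: Protocol→Sites→Baseline = 12+9+6 = 27 → 27 weeks.
Train is off the critical path — its longest chain is 19 weeks, giving 8 of slack.
That remains the longest chain; total 27 weeks.

Protocol, Sites, Baseline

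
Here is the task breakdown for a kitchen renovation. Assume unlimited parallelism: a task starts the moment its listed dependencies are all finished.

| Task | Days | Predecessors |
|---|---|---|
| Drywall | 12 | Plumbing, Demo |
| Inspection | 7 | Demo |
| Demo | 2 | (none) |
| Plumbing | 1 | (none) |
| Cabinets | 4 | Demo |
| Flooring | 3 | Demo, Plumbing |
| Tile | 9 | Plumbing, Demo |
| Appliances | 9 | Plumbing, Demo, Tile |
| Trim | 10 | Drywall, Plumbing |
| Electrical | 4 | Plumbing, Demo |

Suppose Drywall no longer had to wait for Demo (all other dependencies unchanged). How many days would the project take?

23

Original critical path: Demo→Drywall→Trim = 2+12+10 = 24 ⇒ 24 days.
Without Demo→Drywall, Drywall's earliest start moves from 2 to 1.
The longest chain is now Plumbing→Drywall→Trim = 1+12+10 = 23, so the project takes 23 days.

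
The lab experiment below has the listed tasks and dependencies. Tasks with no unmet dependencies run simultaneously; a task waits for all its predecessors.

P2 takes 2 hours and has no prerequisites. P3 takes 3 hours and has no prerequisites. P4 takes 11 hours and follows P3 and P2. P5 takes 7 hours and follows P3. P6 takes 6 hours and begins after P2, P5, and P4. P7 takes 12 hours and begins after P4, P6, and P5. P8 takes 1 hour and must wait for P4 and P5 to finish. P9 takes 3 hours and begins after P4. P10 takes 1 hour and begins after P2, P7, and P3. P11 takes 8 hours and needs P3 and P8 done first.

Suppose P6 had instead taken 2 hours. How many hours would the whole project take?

Actual critical path: P3→P4→P6→P7→P10 = 3+11+6+12+1 = 33 ⇒ 33 hours.
Since P6 is critical, the -4 change carries straight to that chain (now 29 hours).
No other chain overtakes it, so the finish is 29 hours.

29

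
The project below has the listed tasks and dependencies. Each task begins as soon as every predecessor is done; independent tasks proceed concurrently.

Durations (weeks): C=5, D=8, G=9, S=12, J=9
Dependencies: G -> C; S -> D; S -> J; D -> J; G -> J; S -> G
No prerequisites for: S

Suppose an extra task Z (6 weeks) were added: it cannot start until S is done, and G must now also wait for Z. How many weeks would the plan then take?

Originally the plan takes 30 weeks.
With Z inserted, G now waits for max(S, Z).
New critical path: S→Z→G→J = 12+6+9+9 = 36 ⇒ 36 weeks.

36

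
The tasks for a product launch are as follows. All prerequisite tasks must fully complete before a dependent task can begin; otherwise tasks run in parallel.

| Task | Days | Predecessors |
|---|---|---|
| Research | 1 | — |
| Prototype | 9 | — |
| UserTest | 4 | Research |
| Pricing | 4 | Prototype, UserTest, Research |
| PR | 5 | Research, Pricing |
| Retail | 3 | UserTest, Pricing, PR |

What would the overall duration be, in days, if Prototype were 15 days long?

27

As given, the longest chain is Prototype→Pricing→PR→Retail = 9+4+5+3 = 21, so the finish is 21 days.
Since Prototype is critical, the +6 change carries straight to that chain (now 27 days).
No other chain overtakes it, so the finish is 27 days.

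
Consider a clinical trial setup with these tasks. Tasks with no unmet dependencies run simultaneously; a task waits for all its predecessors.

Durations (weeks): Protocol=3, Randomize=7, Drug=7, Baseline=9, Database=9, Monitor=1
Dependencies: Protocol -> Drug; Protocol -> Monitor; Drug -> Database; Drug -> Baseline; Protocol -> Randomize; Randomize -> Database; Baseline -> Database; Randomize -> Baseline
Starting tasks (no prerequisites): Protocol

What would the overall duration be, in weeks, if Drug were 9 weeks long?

30

Critical path before the change: Protocol→Drug→Baseline→Database = 3+7+9+9 = 28 giving 28 weeks.
Drug lies on that path, so at 9 weeks the path becomes 30 weeks.
No other chain overtakes it, so the finish is 30 weeks.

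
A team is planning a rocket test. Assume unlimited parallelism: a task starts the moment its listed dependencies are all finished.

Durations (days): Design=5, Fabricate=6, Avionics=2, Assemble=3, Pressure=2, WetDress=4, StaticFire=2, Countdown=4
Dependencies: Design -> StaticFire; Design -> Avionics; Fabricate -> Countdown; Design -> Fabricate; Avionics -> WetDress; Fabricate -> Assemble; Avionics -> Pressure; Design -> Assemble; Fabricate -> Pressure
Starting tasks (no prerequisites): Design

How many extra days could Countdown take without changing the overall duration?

Design→Fabricate→Countdown = 5+6+4 = 15 sets the makespan at 15 days.
The longest chain containing Countdown totals 15 days.
Float = 15 − 15 = 0.

0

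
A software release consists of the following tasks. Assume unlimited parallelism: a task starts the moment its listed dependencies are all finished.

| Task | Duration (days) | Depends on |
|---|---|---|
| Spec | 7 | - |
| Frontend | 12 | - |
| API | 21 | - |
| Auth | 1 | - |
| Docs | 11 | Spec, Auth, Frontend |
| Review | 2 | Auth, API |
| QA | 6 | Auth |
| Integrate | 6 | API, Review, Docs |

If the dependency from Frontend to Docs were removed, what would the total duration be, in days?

29

With the dependency in place, Frontend→Docs→Integrate = 12+11+6 = 29 sets the finish at 29 days.
Without Frontend→Docs, Docs's earliest start moves from 12 to 7.
The longest chain is now API→Review→Integrate = 21+2+6 = 29, so the job takes 29 days.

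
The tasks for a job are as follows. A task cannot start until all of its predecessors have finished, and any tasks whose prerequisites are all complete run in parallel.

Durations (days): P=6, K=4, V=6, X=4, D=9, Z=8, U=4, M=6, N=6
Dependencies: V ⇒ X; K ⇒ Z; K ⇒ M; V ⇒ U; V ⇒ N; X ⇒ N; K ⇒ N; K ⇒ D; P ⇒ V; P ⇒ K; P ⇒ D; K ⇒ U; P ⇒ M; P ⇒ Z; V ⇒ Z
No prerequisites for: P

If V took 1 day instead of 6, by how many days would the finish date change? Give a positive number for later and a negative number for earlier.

-3

As given, the longest chain is P→V→X→N = 6+6+4+6 = 22, so the finish is 22 days.
Since V is critical, the -5 change carries straight to that chain (now 17 days).
Now P→K→D = 6+4+9 = 19 is longest, so the finish becomes 19 days.
Change in finish: 19 − 22 = -3 days.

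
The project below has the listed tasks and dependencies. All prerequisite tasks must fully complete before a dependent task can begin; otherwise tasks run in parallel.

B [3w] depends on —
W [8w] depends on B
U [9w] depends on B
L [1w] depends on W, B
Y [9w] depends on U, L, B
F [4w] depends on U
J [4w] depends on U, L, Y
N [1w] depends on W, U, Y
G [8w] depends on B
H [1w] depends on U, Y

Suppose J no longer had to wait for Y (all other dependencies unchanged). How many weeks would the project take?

With the dependency in place, B→W→L→Y→J = 3+8+1+9+4 = 25 sets the finish at 25 weeks.
Without Y→J, J's earliest start moves from 21 to 12.
After: B→W→L→Y→N = 3+8+1+9+1 = 22 → 22 weeks.

22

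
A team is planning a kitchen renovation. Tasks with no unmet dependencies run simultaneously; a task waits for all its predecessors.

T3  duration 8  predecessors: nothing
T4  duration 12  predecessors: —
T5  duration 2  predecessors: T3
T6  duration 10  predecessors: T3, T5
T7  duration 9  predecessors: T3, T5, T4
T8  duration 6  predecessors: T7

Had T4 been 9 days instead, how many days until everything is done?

Actual critical path: T4→T7→T8 = 12+9+6 = 27 ⇒ 27 days.
T4 lies on that path, so at 9 days the path becomes 24 days.
New critical path: T3→T5→T7→T8 = 8+2+9+6 = 25 ⇒ 25 days.

25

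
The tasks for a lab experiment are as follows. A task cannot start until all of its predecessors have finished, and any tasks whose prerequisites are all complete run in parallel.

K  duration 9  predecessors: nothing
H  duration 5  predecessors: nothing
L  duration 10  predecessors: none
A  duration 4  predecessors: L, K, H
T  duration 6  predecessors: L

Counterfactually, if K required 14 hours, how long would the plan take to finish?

Actual critical path: L→T = 10+6 = 16 ⇒ 16 hours.
K has 3 hours of float (longest path through it is 13).
Now K→A = 14+4 = 18 is longest, so the finish becomes 18 hours.

18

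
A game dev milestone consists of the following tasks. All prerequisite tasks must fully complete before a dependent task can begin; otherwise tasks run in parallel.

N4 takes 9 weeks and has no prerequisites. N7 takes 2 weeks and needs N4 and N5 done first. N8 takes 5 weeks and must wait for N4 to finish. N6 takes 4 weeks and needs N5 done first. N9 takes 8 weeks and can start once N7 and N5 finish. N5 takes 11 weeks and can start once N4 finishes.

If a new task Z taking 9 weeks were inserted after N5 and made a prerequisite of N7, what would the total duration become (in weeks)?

Originally the project takes 30 weeks.
With Z inserted, N7 now waits for max(N4, N5, Z).
New critical path: N4→N5→Z→N7→N9 = 9+11+9+2+8 = 39 ⇒ 39 weeks.

39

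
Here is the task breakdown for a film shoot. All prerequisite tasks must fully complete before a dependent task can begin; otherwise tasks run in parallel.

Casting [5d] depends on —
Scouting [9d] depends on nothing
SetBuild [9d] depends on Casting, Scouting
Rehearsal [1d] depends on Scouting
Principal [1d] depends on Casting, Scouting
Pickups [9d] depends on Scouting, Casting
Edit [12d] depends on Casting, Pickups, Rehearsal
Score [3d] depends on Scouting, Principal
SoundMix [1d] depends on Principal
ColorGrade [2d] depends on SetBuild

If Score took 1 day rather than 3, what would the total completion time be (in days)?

Baseline: Scouting→Pickups→Edit = 9+9+12 = 30 → 30 days.
Score is off the critical path — its longest chain is 13 days, giving 17 of slack.
The critical path is still Scouting→Pickups→Edit; finish is now 30 days.

30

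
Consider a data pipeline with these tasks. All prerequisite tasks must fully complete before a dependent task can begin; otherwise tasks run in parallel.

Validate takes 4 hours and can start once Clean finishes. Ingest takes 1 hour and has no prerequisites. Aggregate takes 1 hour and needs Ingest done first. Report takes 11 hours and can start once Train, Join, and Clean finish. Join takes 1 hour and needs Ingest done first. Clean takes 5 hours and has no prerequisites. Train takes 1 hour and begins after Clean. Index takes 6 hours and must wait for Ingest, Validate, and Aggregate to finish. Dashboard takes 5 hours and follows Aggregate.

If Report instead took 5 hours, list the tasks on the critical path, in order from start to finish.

Critical path before the change: Clean→Train→Report = 5+1+11 = 17 giving 17 hours.
Report lies on that path, so at 5 hours the path becomes 11 hours.
The binding chain switches to Clean→Validate→Index = 5+4+6 = 15; finish 15 hours.

Clean, Validate, Index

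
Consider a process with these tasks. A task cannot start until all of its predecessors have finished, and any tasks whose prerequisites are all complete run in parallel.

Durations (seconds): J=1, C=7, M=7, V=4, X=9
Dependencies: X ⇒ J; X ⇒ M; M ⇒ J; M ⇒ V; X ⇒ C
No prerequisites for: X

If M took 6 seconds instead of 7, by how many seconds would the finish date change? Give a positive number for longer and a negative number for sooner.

Actual critical path: X→M→V = 9+7+4 = 20 ⇒ 20 seconds.
M is on the critical path; changing it to 6 makes that path 19 seconds.
The critical path is still X→M→V; finish is now 19 seconds.
Change in finish: 19 − 20 = -1 seconds.

-1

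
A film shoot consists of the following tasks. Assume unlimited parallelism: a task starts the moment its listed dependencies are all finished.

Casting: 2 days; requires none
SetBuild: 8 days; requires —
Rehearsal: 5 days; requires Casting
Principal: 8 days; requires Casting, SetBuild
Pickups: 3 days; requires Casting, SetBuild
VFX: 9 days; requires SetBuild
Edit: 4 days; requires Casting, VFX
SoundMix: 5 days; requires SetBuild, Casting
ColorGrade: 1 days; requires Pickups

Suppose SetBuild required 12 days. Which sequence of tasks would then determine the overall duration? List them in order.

The binding path is SetBuild→VFX→Edit = 8+9+4 = 21; finish at 21 days.
SetBuild lies on that path, so at 12 days the path becomes 25 days.
That remains the longest chain; total 25 days.

SetBuild, VFX, Edit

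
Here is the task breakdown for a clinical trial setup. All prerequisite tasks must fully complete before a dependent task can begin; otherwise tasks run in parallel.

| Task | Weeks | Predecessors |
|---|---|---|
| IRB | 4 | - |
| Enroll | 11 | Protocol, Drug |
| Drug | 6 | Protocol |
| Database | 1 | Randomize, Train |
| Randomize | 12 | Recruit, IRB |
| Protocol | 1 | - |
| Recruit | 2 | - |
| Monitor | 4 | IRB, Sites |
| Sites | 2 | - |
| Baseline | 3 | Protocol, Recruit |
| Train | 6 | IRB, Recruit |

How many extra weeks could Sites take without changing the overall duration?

Protocol→Drug→Enroll = 1+6+11 = 18 sets the makespan at 18 weeks.
Sites finishes as early as 2 and must finish by 14.
So Sites can slip 14 − 2 = 12 weeks.

12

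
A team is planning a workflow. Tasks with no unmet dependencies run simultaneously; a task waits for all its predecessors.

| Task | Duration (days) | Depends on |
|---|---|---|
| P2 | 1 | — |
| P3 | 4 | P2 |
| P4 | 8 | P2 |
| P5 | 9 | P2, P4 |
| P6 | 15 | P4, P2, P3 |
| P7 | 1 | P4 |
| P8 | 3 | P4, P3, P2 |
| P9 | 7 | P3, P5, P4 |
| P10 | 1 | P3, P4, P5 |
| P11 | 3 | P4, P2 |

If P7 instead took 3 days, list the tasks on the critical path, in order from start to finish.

The binding path is P2→P4→P5→P9 = 1+8+9+7 = 25; finish at 25 days.
The longest path through P7 is only 10 days, so P7 has float 15.
No other chain overtakes it, so the finish is 25 days.

P2, P4, P5, P9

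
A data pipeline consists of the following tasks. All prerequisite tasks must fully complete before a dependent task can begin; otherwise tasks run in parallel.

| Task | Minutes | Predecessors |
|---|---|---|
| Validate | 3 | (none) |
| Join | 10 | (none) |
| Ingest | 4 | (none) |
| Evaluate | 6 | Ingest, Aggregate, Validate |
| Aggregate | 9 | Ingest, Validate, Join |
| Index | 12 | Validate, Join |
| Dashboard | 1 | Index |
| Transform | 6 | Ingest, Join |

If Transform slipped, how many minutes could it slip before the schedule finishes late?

9

Critical path: Join→Aggregate→Evaluate = 10+9+6 = 25, so the finish is 25 minutes.
The longest chain containing Transform totals 16 minutes.
Float = 25 − 16 = 9.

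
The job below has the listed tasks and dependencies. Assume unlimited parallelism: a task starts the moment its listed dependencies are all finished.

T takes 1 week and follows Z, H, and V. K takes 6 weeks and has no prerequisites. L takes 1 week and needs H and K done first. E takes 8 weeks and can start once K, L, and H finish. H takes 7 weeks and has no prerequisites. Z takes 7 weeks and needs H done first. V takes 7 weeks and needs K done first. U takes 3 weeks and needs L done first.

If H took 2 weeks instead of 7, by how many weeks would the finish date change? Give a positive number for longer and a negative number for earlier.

-1

Actual critical path: H→L→E = 7+1+8 = 16 ⇒ 16 weeks.
Since H is critical, the -5 change carries straight to that chain (now 11 weeks).
Now K→L→E = 6+1+8 = 15 is longest, so the finish becomes 15 weeks.
Change in finish: 15 − 16 = -1 weeks.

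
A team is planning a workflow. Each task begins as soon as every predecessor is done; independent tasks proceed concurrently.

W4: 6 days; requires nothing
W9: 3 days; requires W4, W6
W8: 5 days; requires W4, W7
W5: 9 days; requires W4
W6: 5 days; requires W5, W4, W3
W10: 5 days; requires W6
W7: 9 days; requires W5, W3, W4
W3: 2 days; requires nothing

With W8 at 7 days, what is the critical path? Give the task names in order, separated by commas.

The binding path is W4→W5→W7→W8 = 6+9+9+5 = 29; finish at 29 days.
Since W8 is critical, the +2 change carries straight to that chain (now 31 days).
That remains the longest chain; total 31 days.

W4, W5, W7, W8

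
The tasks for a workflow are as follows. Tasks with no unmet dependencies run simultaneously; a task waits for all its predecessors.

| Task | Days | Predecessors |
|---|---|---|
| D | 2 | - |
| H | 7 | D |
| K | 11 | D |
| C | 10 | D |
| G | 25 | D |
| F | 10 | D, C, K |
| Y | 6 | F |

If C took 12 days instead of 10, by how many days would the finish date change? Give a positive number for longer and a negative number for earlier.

1

The binding path is D→K→F→Y = 2+11+10+6 = 29; finish at 29 days.
The longest path through C is only 28 days, so C has float 1.
The binding chain switches to D→C→F→Y = 2+12+10+6 = 30; finish 30 days.
Change in finish: 30 − 29 = +1 days.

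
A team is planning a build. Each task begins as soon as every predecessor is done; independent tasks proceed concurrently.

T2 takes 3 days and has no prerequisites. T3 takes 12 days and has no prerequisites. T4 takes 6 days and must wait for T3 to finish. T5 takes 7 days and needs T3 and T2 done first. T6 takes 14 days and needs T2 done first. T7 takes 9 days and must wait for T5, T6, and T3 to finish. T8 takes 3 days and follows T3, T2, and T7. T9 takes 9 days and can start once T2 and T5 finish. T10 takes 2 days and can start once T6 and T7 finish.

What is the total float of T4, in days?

13

T3→T5→T7→T8 = 12+7+9+3 = 31 sets the makespan at 31 days.
T4 finishes as early as 18 and must finish by 31.
Slack of T4 = 25 − 12 = 13 days.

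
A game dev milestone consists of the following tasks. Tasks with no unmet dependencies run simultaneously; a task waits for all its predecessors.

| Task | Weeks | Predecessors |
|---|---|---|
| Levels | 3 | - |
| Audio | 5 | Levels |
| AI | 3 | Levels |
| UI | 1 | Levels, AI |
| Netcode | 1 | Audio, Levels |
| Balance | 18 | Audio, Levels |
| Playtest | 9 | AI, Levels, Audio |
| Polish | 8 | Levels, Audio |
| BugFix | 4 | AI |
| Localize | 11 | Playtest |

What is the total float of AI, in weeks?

Levels→Audio→Playtest→Localize = 3+5+9+11 = 28 sets the makespan at 28 weeks.
Longest path through AI: 26 weeks (earliest finish 6, latest finish 8).
So AI can slip 8 − 6 = 2 weeks.

2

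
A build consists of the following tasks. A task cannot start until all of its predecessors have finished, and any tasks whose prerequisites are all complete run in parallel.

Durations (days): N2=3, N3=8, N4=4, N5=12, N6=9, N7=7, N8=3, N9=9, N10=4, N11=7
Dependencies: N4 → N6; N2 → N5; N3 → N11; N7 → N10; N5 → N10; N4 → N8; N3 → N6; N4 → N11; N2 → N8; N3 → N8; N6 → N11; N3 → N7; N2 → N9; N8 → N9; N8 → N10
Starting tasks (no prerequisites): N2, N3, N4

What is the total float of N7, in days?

N3→N6→N11 = 8+9+7 = 24 sets the makespan at 24 days.
The longest chain containing N7 totals 19 days.
Float = 24 − 19 = 5.

5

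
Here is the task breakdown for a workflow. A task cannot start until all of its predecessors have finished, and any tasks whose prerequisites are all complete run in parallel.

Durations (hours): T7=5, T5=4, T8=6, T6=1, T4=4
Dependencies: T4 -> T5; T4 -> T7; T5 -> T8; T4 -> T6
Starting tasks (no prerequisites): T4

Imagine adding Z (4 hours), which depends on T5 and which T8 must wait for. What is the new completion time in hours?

Originally the workflow takes 14 hours.
With Z inserted, T8 now waits for max(T5, Z).
New critical path: T4→T5→Z→T8 = 4+4+4+6 = 18 ⇒ 18 hours.

18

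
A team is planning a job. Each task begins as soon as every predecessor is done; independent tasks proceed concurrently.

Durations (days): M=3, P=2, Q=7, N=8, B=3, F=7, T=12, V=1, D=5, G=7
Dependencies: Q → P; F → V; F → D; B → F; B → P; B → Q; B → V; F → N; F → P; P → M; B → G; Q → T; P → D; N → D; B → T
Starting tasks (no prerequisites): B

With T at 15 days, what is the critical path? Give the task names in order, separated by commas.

B, Q, T

Critical path before the change: B→F→N→D = 3+7+8+5 = 23 giving 23 days.
T is off the critical path — its longest chain is 22 days, giving 1 of slack.
New critical path: B→Q→T = 3+7+15 = 25 ⇒ 25 days.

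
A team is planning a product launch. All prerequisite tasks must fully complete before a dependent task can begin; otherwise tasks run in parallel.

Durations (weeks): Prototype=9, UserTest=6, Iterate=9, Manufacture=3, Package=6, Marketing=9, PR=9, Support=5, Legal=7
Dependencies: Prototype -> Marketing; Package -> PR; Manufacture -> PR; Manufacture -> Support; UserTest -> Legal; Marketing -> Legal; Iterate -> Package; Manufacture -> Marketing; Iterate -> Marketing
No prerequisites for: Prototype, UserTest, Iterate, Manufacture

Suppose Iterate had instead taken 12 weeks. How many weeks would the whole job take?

As given, the longest chain is Iterate→Marketing→Legal = 9+9+7 = 25, so the finish is 25 weeks.
Since Iterate is critical, the +3 change carries straight to that chain (now 28 weeks).
That remains the longest chain; total 28 weeks.

28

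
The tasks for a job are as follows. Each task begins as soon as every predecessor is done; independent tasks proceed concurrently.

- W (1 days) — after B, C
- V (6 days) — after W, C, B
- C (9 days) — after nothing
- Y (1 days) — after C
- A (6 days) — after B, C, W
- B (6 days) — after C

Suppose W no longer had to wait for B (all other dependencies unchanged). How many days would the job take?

21

With the dependency in place, C→B→W→V = 9+6+1+6 = 22 sets the finish at 22 days.
Without B→W, W's earliest start moves from 15 to 9.
The longest chain is now C→B→V = 9+6+6 = 21, so the job takes 21 days.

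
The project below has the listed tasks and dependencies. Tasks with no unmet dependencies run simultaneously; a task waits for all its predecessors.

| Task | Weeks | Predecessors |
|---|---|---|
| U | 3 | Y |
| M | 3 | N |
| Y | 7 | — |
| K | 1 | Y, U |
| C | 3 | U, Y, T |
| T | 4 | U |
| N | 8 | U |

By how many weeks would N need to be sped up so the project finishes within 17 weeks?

Current finish: 21 weeks; target: 17.
N is on every critical path, so each week cut from N cuts the finish by one (this holds down to a finish of 17).
Need 21 − 17 = 4 weeks off N → N becomes 4 weeks, finish becomes 17.

4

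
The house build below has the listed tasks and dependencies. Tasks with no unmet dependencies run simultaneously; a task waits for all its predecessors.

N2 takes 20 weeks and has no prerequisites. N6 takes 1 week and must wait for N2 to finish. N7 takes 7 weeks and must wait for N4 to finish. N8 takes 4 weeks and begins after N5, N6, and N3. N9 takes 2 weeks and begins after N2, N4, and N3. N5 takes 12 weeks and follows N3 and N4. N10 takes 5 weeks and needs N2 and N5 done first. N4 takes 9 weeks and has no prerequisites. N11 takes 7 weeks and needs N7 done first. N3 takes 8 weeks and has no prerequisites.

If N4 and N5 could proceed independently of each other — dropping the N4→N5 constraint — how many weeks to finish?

With the dependency in place, N4→N5→N10 = 9+12+5 = 26 sets the finish at 26 weeks.
Without N4→N5, N5's earliest start moves from 9 to 8.
The longest chain is now N2→N6→N8 = 20+1+4 = 25, so the job takes 25 weeks.

25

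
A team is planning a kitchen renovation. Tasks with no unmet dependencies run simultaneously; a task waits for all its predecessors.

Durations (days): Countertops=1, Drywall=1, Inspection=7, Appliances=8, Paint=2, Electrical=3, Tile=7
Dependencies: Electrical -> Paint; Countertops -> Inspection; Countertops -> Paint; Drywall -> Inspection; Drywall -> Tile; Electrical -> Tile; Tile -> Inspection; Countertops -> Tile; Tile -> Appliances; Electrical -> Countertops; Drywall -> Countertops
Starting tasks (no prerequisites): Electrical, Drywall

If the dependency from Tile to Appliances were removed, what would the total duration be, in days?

18

Before: longest chain Electrical→Countertops→Tile→Appliances = 3+1+7+8 = 19, finish 19.
Without Tile→Appliances, Appliances's earliest start moves from 11 to 0.
New critical path: Electrical→Countertops→Tile→Inspection = 3+1+7+7 = 18 ⇒ 18 days.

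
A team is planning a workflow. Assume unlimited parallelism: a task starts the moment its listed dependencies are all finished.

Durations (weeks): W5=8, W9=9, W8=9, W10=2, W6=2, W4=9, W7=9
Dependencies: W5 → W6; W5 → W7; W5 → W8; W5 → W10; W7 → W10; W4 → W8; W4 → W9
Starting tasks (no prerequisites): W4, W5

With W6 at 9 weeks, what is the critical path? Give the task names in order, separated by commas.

Actual critical path: W5→W7→W10 = 8+9+2 = 19 ⇒ 19 weeks.
The longest path through W6 is only 10 weeks, so W6 has float 9.
No other chain overtakes it, so the finish is 19 weeks.

W5, W7, W10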